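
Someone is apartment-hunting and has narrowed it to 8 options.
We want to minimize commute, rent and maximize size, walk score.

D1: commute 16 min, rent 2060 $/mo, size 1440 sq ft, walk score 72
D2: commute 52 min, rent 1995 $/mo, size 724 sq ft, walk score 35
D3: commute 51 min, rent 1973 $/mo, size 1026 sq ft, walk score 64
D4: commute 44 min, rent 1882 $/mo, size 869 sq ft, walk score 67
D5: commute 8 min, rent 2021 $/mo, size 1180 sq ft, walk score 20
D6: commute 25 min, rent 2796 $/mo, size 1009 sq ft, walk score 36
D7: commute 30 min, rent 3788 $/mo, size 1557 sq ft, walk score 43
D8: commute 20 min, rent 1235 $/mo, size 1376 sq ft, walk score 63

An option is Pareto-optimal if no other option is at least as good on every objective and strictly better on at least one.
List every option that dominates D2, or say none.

D3, D4, D8

D3: commute 51≤52, rent 1973≤1995, size 1026≥724, walk score 64≥35 — dominates D2.
D4: commute 44≤52, rent 1882≤1995, size 869≥724, walk score 67≥35 — dominates D2.
D8: commute 20≤52, rent 1235≤1995, size 1376≥724, walk score 63≥35 — dominates D2.
Others (D1, D5, D6, D7) are each worse than D2 on at least one objective.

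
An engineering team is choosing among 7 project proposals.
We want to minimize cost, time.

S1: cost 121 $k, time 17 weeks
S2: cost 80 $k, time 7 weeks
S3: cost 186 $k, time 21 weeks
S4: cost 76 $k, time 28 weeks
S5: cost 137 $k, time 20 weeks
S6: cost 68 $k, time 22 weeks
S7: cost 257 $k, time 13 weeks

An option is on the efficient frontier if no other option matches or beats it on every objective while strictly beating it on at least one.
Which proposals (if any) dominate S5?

S1, S2

S1: cost 121≤137, time 17≤20 — dominates S5.
S2: cost 80≤137, time 7≤20 — dominates S5.
Others (S3, S4, S6, S7) are each worse than S5 on at least one objective.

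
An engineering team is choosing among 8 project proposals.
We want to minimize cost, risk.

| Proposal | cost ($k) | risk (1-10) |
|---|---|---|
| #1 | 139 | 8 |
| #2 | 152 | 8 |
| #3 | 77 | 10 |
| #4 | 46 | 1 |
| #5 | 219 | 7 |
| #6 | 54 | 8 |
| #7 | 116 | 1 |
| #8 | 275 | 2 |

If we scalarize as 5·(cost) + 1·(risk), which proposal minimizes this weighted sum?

#1: 5·139 + 1·8 = 703
#2: 5·152 + 1·8 = 768
#3: 5·77 + 1·10 = 395
#4: 5·46 + 1·1 = 231
#5: 5·219 + 1·7 = 1102
#6: 5·54 + 1·8 = 278
#7: 5·116 + 1·1 = 581
#8: 5·275 + 1·2 = 1377
Lowest: #4 at 231.

#4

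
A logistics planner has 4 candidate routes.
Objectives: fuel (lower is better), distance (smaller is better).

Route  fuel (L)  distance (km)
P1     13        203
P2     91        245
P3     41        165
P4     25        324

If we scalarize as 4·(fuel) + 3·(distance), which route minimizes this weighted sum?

P1: 4·13 + 3·203 = 661
P2: 4·91 + 3·245 = 1099
P3: 4·41 + 3·165 = 659
P4: 4·25 + 3·324 = 1072
Lowest: P3 at 659.

P3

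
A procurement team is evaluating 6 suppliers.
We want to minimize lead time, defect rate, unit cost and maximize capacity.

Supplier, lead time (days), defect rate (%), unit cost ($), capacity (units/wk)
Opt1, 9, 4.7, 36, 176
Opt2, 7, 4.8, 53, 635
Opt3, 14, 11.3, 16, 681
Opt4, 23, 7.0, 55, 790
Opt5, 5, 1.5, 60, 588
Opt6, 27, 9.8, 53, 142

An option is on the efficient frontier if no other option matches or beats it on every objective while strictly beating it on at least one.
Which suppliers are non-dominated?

Opt1: not dominated.
Opt2: not dominated.
Opt3: not dominated (best unit cost).
Opt4: not dominated (best capacity).
Opt5: not dominated (best lead time).
Opt6: dominated by Opt1 (lead time 9≤27, defect rate 4.7≤9.8, unit cost 36≤53, capacity 176≥142).

Opt1, Opt2, Opt3, Opt4, Opt5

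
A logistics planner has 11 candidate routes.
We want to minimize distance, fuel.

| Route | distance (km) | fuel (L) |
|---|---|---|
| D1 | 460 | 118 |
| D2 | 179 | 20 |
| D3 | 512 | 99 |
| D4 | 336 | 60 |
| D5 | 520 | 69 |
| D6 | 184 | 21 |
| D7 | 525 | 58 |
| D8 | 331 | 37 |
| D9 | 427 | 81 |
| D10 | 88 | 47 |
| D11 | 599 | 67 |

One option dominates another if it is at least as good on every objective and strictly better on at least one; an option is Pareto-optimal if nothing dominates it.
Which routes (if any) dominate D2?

D1: worse on distance (460 vs 179).
D3: worse on distance (512 vs 179).
D4: worse on distance (336 vs 179).
D5: worse on distance (520 vs 179).
D6: worse on distance (184 vs 179).
D7: worse on distance (525 vs 179).
D8: worse on distance (331 vs 179).
D9: worse on distance (427 vs 179).
D10: worse on fuel (47 vs 20).
D11: worse on distance (599 vs 179).
No option dominates D2.

none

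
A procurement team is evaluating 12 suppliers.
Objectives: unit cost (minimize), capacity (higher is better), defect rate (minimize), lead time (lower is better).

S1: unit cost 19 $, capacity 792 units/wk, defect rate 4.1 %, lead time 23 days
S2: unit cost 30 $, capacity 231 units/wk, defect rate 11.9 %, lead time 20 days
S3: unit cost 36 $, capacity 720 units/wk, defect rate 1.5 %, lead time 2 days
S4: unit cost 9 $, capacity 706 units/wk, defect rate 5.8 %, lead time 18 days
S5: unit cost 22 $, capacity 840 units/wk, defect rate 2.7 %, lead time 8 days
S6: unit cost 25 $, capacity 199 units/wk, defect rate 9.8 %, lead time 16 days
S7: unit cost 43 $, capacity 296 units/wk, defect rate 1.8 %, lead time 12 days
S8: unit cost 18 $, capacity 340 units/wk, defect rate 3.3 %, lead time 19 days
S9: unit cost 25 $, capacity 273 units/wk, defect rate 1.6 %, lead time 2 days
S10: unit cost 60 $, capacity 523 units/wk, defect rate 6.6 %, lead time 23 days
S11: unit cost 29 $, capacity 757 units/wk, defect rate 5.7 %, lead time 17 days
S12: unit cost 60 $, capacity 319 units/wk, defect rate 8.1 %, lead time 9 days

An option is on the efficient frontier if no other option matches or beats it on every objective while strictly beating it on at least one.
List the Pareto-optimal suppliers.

S1, S3, S4, S5, S8, S9

S1: not dominated.
S2: dominated by S4 (unit cost 9≤30, capacity 706≥231, defect rate 5.8≤11.9, lead time 18≤20).
S3: not dominated (best defect rate).
S4: not dominated (best unit cost).
S5: not dominated (best capacity).
S6: dominated by S5 (unit cost 22≤25, capacity 840≥199, defect rate 2.7≤9.8, lead time 8≤16).
S7: dominated by S3 (unit cost 36≤43, capacity 720≥296, defect rate 1.5≤1.8, lead time 2≤12).
S8: not dominated.
S9: not dominated.
S10: dominated by S1 (unit cost 19≤60, capacity 792≥523, defect rate 4.1≤6.6, lead time 23≤23).
S11: dominated by S5 (unit cost 22≤29, capacity 840≥757, defect rate 2.7≤5.7, lead time 8≤17).
S12: dominated by S3 (unit cost 36≤60, capacity 720≥319, defect rate 1.5≤8.1, lead time 2≤9).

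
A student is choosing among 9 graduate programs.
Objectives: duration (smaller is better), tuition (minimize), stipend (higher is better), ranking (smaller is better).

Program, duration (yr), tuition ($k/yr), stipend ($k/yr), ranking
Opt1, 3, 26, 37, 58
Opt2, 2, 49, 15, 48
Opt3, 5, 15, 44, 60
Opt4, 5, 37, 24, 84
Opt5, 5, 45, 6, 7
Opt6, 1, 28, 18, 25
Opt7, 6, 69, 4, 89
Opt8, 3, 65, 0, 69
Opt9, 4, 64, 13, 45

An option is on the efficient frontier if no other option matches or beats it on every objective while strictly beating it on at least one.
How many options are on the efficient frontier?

4

Opt1: not dominated.
Opt2: dominated by Opt6 (duration 1≤2, tuition 28≤49, stipend 18≥15, ranking 25≤48).
Opt3: not dominated (best tuition).
Opt4: dominated by Opt1 (duration 3≤5, tuition 26≤37, stipend 37≥24, ranking 58≤84).
Opt5: not dominated (best ranking).
Opt6: not dominated (best duration).
Opt7: dominated by Opt1 (duration 3≤6, tuition 26≤69, stipend 37≥4, ranking 58≤89).
Opt8: dominated by Opt1 (duration 3≤3, tuition 26≤65, stipend 37≥0, ranking 58≤69).
Opt9: dominated by Opt6 (duration 1≤4, tuition 28≤64, stipend 18≥13, ranking 25≤45).
Pareto-optimal: Opt1, Opt3, Opt5, Opt6 → 4.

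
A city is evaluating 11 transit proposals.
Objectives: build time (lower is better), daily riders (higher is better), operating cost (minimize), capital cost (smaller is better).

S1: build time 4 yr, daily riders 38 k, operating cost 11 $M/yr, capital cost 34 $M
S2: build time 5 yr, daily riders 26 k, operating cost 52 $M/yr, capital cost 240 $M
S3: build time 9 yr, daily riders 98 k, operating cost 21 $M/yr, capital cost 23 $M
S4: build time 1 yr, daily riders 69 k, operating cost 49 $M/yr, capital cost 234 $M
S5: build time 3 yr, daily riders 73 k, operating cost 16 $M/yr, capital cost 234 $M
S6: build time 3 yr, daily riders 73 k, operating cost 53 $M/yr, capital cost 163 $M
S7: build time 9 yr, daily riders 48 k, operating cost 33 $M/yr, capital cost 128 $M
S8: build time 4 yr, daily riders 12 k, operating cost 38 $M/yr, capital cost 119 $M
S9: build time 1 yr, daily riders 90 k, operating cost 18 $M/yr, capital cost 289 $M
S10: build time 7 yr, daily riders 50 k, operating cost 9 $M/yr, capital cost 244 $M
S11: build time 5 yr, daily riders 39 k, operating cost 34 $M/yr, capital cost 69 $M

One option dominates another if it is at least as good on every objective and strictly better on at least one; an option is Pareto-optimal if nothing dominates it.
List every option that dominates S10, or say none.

none

S1: worse on daily riders (38 vs 50).
S2: worse on daily riders (26 vs 50).
S3: worse on build time (9 vs 7).
S4: worse on operating cost (49 vs 9).
S5: worse on operating cost (16 vs 9).
S6: worse on operating cost (53 vs 9).
S7: worse on build time (9 vs 7).
S8: worse on daily riders (12 vs 50).
S9: worse on operating cost (18 vs 9).
S11: worse on daily riders (39 vs 50).
No option dominates S10.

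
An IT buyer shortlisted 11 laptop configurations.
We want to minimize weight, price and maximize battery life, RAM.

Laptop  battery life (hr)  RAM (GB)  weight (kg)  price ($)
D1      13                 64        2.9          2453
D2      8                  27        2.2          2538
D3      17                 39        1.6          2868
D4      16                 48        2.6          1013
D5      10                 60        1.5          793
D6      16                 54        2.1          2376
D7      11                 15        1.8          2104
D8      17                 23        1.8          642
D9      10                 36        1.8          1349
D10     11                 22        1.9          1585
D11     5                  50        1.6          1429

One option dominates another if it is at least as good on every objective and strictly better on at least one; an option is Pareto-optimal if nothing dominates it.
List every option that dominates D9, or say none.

D5: battery life 10≥10, RAM 60≥36, weight 1.5≤1.8, price 793≤1349 — dominates D9.
Others (D1, D2, D3, D4, D6, D7, D8, D10, D11) are each worse than D9 on at least one objective.

D5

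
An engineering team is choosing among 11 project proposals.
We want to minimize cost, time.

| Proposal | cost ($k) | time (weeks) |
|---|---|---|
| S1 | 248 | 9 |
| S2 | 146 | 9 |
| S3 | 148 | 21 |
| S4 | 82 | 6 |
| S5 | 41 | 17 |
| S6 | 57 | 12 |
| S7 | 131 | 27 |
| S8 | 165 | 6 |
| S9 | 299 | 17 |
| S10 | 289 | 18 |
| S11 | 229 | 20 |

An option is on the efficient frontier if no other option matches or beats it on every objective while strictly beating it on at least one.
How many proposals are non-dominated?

S1: dominated by S2 (cost 146≤248, time 9≤9).
S2: dominated by S4 (cost 82≤146, time 6≤9).
S3: dominated by S2 (cost 146≤148, time 9≤21).
S4: not dominated.
S5: not dominated (best cost).
S6: not dominated.
S7: dominated by S4 (cost 82≤131, time 6≤27).
S8: dominated by S4 (cost 82≤165, time 6≤6).
S9: dominated by S1 (cost 248≤299, time 9≤17).
S10: dominated by S1 (cost 248≤289, time 9≤18).
S11: dominated by S2 (cost 146≤229, time 9≤20).
Pareto-optimal: S4, S5, S6 → 3.

3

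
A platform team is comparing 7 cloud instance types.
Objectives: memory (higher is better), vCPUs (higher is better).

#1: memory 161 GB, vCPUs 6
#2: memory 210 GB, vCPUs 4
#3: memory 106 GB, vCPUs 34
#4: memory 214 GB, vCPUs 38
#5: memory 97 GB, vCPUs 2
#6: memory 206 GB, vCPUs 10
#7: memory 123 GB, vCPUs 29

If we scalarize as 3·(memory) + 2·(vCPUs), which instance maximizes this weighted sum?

#1: 3·161 + 2·6 = 495
#2: 3·210 + 2·4 = 638
#3: 3·106 + 2·34 = 386
#4: 3·214 + 2·38 = 718
#5: 3·97 + 2·2 = 295
#6: 3·206 + 2·10 = 638
#7: 3·123 + 2·29 = 427
Highest: #4 at 718.

#4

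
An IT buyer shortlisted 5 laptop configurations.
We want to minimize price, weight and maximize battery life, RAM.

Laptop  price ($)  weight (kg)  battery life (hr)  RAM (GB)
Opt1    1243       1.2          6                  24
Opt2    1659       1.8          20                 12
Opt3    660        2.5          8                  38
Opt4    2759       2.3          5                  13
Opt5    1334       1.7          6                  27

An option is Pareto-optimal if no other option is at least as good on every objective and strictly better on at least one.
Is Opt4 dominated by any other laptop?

Opt1 vs Opt4: price 1243≤2759, weight 1.2≤2.3, battery life 6≥5, RAM 24≥13 — Opt1 is at least as good on every objective and strictly better on at least one, so Opt1 dominates Opt4.

Yes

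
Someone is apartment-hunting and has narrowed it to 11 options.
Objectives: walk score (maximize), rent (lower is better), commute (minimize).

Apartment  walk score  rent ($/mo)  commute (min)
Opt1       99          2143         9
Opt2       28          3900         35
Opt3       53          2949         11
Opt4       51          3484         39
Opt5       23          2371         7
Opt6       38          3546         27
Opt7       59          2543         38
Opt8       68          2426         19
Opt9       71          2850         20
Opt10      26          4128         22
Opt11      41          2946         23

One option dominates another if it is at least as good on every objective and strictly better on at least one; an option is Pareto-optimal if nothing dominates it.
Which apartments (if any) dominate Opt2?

Opt1: walk score 99≥28, rent 2143≤3900, commute 9≤35 — dominates Opt2.
Opt3: walk score 53≥28, rent 2949≤3900, commute 11≤35 — dominates Opt2.
Opt6: walk score 38≥28, rent 3546≤3900, commute 27≤35 — dominates Opt2.
Opt8: walk score 68≥28, rent 2426≤3900, commute 19≤35 — dominates Opt2.
Opt9: walk score 71≥28, rent 2850≤3900, commute 20≤35 — dominates Opt2.
Opt11: walk score 41≥28, rent 2946≤3900, commute 23≤35 — dominates Opt2.
Others (Opt4, Opt5, Opt7, Opt10) are each worse than Opt2 on at least one objective.

Opt1, Opt3, Opt6, Opt8, Opt9, Opt11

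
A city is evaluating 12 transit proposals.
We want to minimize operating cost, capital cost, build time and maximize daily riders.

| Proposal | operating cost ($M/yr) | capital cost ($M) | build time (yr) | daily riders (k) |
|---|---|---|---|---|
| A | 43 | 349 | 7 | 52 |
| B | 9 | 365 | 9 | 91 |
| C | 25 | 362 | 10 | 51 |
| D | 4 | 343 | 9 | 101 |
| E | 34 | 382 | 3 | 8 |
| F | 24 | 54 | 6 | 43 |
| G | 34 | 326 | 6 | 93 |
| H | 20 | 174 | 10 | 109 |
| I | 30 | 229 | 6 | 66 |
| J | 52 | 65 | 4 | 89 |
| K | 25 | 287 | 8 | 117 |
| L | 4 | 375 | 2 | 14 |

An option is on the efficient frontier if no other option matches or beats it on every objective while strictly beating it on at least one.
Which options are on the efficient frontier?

D, F, G, H, I, J, K, L

A: dominated by G (operating cost 34≤43, capital cost 326≤349, build time 6≤7, daily riders 93≥52).
B: dominated by D (operating cost 4≤9, capital cost 343≤365, build time 9≤9, daily riders 101≥91).
C: dominated by D (operating cost 4≤25, capital cost 343≤362, build time 9≤10, daily riders 101≥51).
D: not dominated.
E: dominated by L (operating cost 4≤34, capital cost 375≤382, build time 2≤3, daily riders 14≥8).
F: not dominated (best capital cost).
G: not dominated.
H: not dominated.
I: not dominated.
J: not dominated.
K: not dominated (best daily riders).
L: not dominated (best build time).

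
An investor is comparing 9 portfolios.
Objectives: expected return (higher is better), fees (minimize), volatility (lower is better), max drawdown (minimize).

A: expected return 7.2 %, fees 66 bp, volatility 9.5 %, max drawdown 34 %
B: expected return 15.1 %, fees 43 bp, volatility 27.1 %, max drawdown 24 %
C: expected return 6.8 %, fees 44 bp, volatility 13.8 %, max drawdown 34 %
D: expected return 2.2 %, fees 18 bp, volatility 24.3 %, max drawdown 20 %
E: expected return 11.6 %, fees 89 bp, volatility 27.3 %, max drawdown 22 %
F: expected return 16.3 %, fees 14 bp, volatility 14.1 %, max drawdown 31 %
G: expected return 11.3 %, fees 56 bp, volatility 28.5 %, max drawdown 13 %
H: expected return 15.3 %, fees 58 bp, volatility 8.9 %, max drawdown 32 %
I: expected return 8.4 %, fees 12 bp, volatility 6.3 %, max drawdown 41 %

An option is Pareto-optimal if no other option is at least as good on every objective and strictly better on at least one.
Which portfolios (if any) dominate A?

H

H: expected return 15.3≥7.2, fees 58≤66, volatility 8.9≤9.5, max drawdown 32≤34 — dominates A.
Others (B, C, D, E, F, G, I) are each worse than A on at least one objective.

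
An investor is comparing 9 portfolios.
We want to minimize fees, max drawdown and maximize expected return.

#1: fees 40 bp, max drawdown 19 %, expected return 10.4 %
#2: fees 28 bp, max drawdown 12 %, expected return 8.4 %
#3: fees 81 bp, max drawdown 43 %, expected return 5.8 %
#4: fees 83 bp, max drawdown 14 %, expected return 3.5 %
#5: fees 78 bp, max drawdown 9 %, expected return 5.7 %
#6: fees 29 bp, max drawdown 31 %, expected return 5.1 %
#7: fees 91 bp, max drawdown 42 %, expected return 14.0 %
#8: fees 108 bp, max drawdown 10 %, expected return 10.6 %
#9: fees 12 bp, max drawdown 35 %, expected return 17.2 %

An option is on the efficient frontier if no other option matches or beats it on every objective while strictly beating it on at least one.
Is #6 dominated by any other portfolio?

Yes

#2 vs #6: fees 28≤29, max drawdown 12≤31, expected return 8.4≥5.1 — #2 is at least as good on every objective and strictly better on at least one, so #2 dominates #6.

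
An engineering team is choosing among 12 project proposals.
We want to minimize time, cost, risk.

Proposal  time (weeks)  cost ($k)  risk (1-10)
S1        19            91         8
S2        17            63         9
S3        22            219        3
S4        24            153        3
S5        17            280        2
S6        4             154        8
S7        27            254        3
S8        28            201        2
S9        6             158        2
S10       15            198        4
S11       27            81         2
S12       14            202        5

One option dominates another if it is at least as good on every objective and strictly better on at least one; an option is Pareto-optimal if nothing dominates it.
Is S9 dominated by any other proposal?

S1: worse on time (19 vs 6).
S2: worse on time (17 vs 6).
S3: worse on time (22 vs 6).
S4: worse on time (24 vs 6).
S5: worse on time (17 vs 6).
S6: worse on risk (8 vs 2).
S7: worse on time (27 vs 6).
S8: worse on time (28 vs 6).
S10: worse on time (15 vs 6).
S11: worse on time (27 vs 6).
S12: worse on time (14 vs 6).
No option is at least as good as S9 on every objective and strictly better on one.

No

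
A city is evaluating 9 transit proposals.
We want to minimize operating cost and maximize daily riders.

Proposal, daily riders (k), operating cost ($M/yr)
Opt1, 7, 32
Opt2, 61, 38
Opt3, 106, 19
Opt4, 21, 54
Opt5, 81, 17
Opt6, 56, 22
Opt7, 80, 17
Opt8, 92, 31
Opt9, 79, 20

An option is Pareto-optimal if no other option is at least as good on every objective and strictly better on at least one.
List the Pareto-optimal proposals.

Opt1: dominated by Opt3 (daily riders 106≥7, operating cost 19≤32).
Opt2: dominated by Opt3 (daily riders 106≥61, operating cost 19≤38).
Opt3: not dominated (best daily riders).
Opt4: dominated by Opt2 (daily riders 61≥21, operating cost 38≤54).
Opt5: not dominated.
Opt6: dominated by Opt3 (daily riders 106≥56, operating cost 19≤22).
Opt7: dominated by Opt5 (daily riders 81≥80, operating cost 17≤17).
Opt8: dominated by Opt3 (daily riders 106≥92, operating cost 19≤31).
Opt9: dominated by Opt3 (daily riders 106≥79, operating cost 19≤20).

Opt3, Opt5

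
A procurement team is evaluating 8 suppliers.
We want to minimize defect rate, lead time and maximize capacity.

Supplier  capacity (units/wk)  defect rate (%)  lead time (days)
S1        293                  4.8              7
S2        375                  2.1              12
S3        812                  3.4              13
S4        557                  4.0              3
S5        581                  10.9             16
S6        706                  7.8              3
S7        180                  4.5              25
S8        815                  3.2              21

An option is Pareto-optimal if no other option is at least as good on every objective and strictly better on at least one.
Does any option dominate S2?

S1: worse on capacity (293 vs 375).
S3: worse on defect rate (3.4 vs 2.1).
S4: worse on defect rate (4.0 vs 2.1).
S5: worse on defect rate (10.9 vs 2.1).
S6: worse on defect rate (7.8 vs 2.1).
S7: worse on capacity (180 vs 375).
S8: worse on defect rate (3.2 vs 2.1).
No option is at least as good as S2 on every objective and strictly better on one.

No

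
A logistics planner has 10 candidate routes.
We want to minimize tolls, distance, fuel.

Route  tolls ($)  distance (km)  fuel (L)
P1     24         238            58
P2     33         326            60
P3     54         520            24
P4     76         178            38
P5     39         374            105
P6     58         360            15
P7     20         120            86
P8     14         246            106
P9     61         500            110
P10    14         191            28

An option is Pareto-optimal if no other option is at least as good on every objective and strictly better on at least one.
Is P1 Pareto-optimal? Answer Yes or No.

No

P10 vs P1: tolls 14≤24, distance 191≤238, fuel 28≤58 — P10 is at least as good on every objective and strictly better on at least one, so P10 dominates P1.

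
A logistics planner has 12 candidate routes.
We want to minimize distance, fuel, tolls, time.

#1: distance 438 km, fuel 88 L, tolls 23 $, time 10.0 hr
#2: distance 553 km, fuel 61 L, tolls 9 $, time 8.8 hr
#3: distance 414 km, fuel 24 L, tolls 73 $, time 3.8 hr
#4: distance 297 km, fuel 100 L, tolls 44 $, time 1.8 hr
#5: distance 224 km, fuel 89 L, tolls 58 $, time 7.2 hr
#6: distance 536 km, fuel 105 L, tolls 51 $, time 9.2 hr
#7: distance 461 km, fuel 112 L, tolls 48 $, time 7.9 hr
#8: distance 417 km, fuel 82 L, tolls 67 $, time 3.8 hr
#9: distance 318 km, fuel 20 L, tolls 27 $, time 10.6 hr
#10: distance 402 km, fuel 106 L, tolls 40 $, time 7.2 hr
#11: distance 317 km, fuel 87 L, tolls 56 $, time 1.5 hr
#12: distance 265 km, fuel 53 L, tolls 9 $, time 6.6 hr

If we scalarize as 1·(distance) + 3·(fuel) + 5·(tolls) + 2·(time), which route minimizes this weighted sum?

#12

#1: 1·438 + 3·88 + 5·23 + 2·10.0 = 837.0
#2: 1·553 + 3·61 + 5·9 + 2·8.8 = 798.6
#3: 1·414 + 3·24 + 5·73 + 2·3.8 = 858.6
#4: 1·297 + 3·100 + 5·44 + 2·1.8 = 820.6
#5: 1·224 + 3·89 + 5·58 + 2·7.2 = 795.4
#6: 1·536 + 3·105 + 5·51 + 2·9.2 = 1124.4
#7: 1·461 + 3·112 + 5·48 + 2·7.9 = 1052.8
#8: 1·417 + 3·82 + 5·67 + 2·3.8 = 1005.6
#9: 1·318 + 3·20 + 5·27 + 2·10.6 = 534.2
#10: 1·402 + 3·106 + 5·40 + 2·7.2 = 934.4
#11: 1·317 + 3·87 + 5·56 + 2·1.5 = 861.0
#12: 1·265 + 3·53 + 5·9 + 2·6.6 = 482.2
Lowest: #12 at 482.2.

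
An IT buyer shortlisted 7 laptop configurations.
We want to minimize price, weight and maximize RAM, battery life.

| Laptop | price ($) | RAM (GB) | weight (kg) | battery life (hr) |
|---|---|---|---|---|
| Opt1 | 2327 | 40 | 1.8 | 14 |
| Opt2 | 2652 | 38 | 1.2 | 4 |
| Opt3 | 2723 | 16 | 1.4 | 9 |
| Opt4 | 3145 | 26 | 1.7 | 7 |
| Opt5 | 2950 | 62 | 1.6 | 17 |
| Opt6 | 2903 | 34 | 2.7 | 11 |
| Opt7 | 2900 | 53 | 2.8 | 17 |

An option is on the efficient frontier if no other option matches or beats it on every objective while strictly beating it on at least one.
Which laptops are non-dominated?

Opt1: not dominated (best price).
Opt2: not dominated (best weight).
Opt3: not dominated.
Opt4: dominated by Opt5 (price 2950≤3145, RAM 62≥26, weight 1.6≤1.7, battery life 17≥7).
Opt5: not dominated (best RAM).
Opt6: dominated by Opt1 (price 2327≤2903, RAM 40≥34, weight 1.8≤2.7, battery life 14≥11).
Opt7: not dominated.

Opt1, Opt2, Opt3, Opt5, Opt7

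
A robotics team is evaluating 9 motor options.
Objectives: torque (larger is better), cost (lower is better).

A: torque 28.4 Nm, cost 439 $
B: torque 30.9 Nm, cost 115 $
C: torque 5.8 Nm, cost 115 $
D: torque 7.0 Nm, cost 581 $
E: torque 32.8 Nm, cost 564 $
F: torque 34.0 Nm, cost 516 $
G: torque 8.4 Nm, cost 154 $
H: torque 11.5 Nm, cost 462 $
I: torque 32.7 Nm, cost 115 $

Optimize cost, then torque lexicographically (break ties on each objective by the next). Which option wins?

First minimize cost: best is 115, kept {B, C, I}.
Then maximize torque: best is 32.7, kept {I}.

I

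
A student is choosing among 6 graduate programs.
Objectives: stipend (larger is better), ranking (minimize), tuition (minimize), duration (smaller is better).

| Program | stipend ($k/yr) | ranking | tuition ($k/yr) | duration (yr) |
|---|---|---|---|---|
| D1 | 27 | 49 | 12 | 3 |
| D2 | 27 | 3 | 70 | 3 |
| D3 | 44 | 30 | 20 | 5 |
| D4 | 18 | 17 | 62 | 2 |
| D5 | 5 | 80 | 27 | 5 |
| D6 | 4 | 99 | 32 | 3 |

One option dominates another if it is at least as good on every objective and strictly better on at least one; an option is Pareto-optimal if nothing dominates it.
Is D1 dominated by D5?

D5 vs D1: D5 is worse on stipend (5 vs 27), so it does not dominate D1.

No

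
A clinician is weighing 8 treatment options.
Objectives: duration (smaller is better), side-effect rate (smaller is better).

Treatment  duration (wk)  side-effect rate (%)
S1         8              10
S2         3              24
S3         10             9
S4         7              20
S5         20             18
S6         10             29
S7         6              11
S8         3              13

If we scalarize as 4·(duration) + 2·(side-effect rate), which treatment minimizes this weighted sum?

S8

S1: 4·8 + 2·10 = 52
S2: 4·3 + 2·24 = 60
S3: 4·10 + 2·9 = 58
S4: 4·7 + 2·20 = 68
S5: 4·20 + 2·18 = 116
S6: 4·10 + 2·29 = 98
S7: 4·6 + 2·11 = 46
S8: 4·3 + 2·13 = 38
Lowest: S8 at 38.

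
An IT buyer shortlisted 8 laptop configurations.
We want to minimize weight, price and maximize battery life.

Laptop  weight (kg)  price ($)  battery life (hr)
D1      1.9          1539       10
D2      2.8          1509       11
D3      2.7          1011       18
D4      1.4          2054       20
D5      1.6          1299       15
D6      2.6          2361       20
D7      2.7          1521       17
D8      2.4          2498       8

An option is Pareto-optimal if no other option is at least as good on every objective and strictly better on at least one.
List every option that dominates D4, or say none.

none

D1: worse on weight (1.9 vs 1.4).
D2: worse on weight (2.8 vs 1.4).
D3: worse on weight (2.7 vs 1.4).
D5: worse on weight (1.6 vs 1.4).
D6: worse on weight (2.6 vs 1.4).
D7: worse on weight (2.7 vs 1.4).
D8: worse on weight (2.4 vs 1.4).
No option dominates D4.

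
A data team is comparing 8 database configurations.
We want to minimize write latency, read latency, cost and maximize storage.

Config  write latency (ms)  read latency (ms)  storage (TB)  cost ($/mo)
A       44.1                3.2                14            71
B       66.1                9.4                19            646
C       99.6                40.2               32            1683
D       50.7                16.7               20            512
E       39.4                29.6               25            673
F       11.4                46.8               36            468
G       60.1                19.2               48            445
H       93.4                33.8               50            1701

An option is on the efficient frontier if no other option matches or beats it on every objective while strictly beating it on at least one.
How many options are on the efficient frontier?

A: not dominated (best read latency).
B: not dominated.
C: dominated by G (write latency 60.1≤99.6, read latency 19.2≤40.2, storage 48≥32, cost 445≤1683).
D: not dominated.
E: not dominated.
F: not dominated (best write latency).
G: not dominated.
H: not dominated (best storage).
Pareto-optimal: A, B, D, E, F, G, H → 7.

7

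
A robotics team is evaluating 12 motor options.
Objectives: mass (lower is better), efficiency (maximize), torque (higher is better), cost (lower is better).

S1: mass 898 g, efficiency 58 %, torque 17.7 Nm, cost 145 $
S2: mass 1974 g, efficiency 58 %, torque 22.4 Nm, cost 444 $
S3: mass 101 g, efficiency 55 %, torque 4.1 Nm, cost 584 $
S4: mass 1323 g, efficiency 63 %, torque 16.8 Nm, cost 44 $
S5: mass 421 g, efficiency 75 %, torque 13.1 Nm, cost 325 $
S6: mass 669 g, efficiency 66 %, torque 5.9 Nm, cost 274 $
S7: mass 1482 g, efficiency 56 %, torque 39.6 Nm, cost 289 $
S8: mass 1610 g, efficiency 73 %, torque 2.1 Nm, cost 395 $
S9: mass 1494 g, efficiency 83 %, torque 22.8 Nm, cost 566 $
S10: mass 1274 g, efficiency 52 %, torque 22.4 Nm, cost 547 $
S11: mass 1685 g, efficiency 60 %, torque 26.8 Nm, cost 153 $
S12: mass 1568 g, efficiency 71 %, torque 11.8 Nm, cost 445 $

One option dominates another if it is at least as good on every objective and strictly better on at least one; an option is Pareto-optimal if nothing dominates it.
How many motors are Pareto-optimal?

S1: not dominated.
S2: dominated by S11 (mass 1685≤1974, efficiency 60≥58, torque 26.8≥22.4, cost 153≤444).
S3: not dominated (best mass).
S4: not dominated (best cost).
S5: not dominated.
S6: not dominated.
S7: not dominated (best torque).
S8: dominated by S5 (mass 421≤1610, efficiency 75≥73, torque 13.1≥2.1, cost 325≤395).
S9: not dominated (best efficiency).
S10: not dominated.
S11: not dominated.
S12: dominated by S5 (mass 421≤1568, efficiency 75≥71, torque 13.1≥11.8, cost 325≤445).
Pareto-optimal: S1, S3, S4, S5, S6, S7, S9, S10, S11 → 9.

9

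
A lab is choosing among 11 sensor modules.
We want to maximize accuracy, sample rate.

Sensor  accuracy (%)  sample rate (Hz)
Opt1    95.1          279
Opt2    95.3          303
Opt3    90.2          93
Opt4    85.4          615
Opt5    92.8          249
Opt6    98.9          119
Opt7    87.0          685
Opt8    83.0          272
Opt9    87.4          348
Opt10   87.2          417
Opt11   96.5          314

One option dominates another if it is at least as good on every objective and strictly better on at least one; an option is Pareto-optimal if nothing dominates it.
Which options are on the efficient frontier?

Opt6, Opt7, Opt9, Opt10, Opt11

Opt1: dominated by Opt2 (accuracy 95.3≥95.1, sample rate 303≥279).
Opt2: dominated by Opt11 (accuracy 96.5≥95.3, sample rate 314≥303).
Opt3: dominated by Opt1 (accuracy 95.1≥90.2, sample rate 279≥93).
Opt4: dominated by Opt7 (accuracy 87.0≥85.4, sample rate 685≥615).
Opt5: dominated by Opt1 (accuracy 95.1≥92.8, sample rate 279≥249).
Opt6: not dominated (best accuracy).
Opt7: not dominated (best sample rate).
Opt8: dominated by Opt1 (accuracy 95.1≥83.0, sample rate 279≥272).
Opt9: not dominated.
Opt10: not dominated.
Opt11: not dominated.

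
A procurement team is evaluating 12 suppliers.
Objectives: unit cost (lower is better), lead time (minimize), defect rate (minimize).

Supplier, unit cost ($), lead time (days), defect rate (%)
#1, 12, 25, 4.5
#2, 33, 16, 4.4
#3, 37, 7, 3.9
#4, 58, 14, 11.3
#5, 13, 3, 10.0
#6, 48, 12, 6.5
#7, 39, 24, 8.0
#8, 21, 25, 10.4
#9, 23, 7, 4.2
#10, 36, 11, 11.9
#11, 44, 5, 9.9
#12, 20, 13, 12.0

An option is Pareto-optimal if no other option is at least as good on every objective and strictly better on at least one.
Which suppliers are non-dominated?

#1: not dominated (best unit cost).
#2: dominated by #9 (unit cost 23≤33, lead time 7≤16, defect rate 4.2≤4.4).
#3: not dominated (best defect rate).
#4: dominated by #3 (unit cost 37≤58, lead time 7≤14, defect rate 3.9≤11.3).
#5: not dominated (best lead time).
#6: dominated by #3 (unit cost 37≤48, lead time 7≤12, defect rate 3.9≤6.5).
#7: dominated by #2 (unit cost 33≤39, lead time 16≤24, defect rate 4.4≤8.0).
#8: dominated by #1 (unit cost 12≤21, lead time 25≤25, defect rate 4.5≤10.4).
#9: not dominated.
#10: dominated by #5 (unit cost 13≤36, lead time 3≤11, defect rate 10.0≤11.9).
#11: not dominated.
#12: dominated by #5 (unit cost 13≤20, lead time 3≤13, defect rate 10.0≤12.0).

#1, #3, #5, #9, #11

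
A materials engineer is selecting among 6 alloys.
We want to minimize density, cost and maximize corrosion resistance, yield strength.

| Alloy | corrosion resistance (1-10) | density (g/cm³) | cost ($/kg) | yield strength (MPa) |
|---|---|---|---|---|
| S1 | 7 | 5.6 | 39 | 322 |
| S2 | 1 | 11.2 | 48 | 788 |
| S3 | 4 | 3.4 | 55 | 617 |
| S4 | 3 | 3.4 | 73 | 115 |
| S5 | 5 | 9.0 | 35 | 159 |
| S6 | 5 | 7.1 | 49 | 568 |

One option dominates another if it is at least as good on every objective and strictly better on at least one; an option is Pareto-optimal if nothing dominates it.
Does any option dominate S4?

Yes

S3 vs S4: corrosion resistance 4≥3, density 3.4≤3.4, cost 55≤73, yield strength 617≥115 — S3 is at least as good on every objective and strictly better on at least one, so S3 dominates S4.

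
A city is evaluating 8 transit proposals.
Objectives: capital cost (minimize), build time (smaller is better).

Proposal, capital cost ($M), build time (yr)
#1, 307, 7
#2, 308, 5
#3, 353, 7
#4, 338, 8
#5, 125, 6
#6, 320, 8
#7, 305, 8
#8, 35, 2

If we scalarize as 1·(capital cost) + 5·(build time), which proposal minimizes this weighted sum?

#8

#1: 1·307 + 5·7 = 342
#2: 1·308 + 5·5 = 333
#3: 1·353 + 5·7 = 388
#4: 1·338 + 5·8 = 378
#5: 1·125 + 5·6 = 155
#6: 1·320 + 5·8 = 360
#7: 1·305 + 5·8 = 345
#8: 1·35 + 5·2 = 45
Lowest: #8 at 45.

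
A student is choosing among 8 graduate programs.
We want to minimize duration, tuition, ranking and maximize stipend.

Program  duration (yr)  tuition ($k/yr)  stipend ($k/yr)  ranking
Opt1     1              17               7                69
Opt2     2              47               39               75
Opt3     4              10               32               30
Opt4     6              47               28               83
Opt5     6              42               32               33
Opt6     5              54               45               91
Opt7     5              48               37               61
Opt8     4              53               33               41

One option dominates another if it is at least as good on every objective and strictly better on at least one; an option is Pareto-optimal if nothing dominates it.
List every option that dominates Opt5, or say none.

Opt3

Opt3: duration 4≤6, tuition 10≤42, stipend 32≥32, ranking 30≤33 — dominates Opt5.
Others (Opt1, Opt2, Opt4, Opt6, Opt7, Opt8) are each worse than Opt5 on at least one objective.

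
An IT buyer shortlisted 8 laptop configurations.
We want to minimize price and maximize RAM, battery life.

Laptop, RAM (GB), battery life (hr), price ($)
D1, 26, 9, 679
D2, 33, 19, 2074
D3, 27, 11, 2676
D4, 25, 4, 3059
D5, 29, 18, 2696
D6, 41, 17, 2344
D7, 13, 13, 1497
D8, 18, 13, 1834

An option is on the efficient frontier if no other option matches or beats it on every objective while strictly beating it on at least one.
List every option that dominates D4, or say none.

D1: RAM 26≥25, battery life 9≥4, price 679≤3059 — dominates D4.
D2: RAM 33≥25, battery life 19≥4, price 2074≤3059 — dominates D4.
D3: RAM 27≥25, battery life 11≥4, price 2676≤3059 — dominates D4.
D5: RAM 29≥25, battery life 18≥4, price 2696≤3059 — dominates D4.
D6: RAM 41≥25, battery life 17≥4, price 2344≤3059 — dominates D4.
Others (D7, D8) are each worse than D4 on at least one objective.

D1, D2, D3, D5, D6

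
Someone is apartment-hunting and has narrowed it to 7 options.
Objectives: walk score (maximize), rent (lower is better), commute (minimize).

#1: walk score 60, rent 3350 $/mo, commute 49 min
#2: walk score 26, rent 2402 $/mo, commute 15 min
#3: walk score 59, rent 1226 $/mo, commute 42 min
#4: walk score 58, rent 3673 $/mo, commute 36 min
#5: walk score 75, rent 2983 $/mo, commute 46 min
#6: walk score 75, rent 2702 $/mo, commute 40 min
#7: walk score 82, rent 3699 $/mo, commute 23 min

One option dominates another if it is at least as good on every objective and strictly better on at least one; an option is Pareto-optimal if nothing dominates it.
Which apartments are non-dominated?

#1: dominated by #5 (walk score 75≥60, rent 2983≤3350, commute 46≤49).
#2: not dominated (best commute).
#3: not dominated (best rent).
#4: not dominated.
#5: dominated by #6 (walk score 75≥75, rent 2702≤2983, commute 40≤46).
#6: not dominated.
#7: not dominated (best walk score).

#2, #3, #4, #6, #7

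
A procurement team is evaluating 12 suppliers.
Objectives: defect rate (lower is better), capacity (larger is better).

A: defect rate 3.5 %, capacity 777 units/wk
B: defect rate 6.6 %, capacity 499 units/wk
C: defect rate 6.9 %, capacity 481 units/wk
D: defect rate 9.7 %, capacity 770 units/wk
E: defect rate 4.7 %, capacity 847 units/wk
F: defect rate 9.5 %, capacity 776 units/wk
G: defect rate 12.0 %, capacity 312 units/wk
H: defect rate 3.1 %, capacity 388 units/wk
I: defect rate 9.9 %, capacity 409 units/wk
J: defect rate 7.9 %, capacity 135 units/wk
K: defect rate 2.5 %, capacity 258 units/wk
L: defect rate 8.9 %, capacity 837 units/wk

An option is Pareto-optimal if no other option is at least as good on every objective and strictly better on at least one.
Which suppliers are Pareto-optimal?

A: not dominated.
B: dominated by A (defect rate 3.5≤6.6, capacity 777≥499).
C: dominated by A (defect rate 3.5≤6.9, capacity 777≥481).
D: dominated by A (defect rate 3.5≤9.7, capacity 777≥770).
E: not dominated (best capacity).
F: dominated by A (defect rate 3.5≤9.5, capacity 777≥776).
G: dominated by A (defect rate 3.5≤12.0, capacity 777≥312).
H: not dominated.
I: dominated by A (defect rate 3.5≤9.9, capacity 777≥409).
J: dominated by A (defect rate 3.5≤7.9, capacity 777≥135).
K: not dominated (best defect rate).
L: dominated by E (defect rate 4.7≤8.9, capacity 847≥837).

A, E, H, K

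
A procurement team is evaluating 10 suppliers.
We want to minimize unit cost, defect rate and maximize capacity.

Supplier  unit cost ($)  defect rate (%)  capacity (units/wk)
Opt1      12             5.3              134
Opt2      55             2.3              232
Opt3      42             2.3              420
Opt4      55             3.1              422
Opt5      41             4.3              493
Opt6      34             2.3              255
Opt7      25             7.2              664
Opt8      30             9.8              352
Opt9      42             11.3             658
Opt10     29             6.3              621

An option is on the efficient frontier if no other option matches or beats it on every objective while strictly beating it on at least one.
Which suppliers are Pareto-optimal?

Opt1, Opt3, Opt4, Opt5, Opt6, Opt7, Opt10

Opt1: not dominated (best unit cost).
Opt2: dominated by Opt3 (unit cost 42≤55, defect rate 2.3≤2.3, capacity 420≥232).
Opt3: not dominated.
Opt4: not dominated.
Opt5: not dominated.
Opt6: not dominated.
Opt7: not dominated (best capacity).
Opt8: dominated by Opt7 (unit cost 25≤30, defect rate 7.2≤9.8, capacity 664≥352).
Opt9: dominated by Opt7 (unit cost 25≤42, defect rate 7.2≤11.3, capacity 664≥658).
Opt10: not dominated.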